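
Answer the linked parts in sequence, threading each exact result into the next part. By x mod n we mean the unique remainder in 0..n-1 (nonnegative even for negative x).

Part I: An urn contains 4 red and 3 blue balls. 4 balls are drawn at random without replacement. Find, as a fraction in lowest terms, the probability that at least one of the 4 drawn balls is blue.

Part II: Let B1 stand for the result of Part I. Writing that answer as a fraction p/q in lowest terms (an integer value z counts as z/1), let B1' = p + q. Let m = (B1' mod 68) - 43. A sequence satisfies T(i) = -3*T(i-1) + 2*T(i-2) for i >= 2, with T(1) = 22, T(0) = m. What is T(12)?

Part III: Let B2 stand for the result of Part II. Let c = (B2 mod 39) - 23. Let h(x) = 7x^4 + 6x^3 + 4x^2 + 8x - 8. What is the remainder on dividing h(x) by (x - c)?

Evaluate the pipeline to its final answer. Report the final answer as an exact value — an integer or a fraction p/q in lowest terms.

Part I: total draws C(7,4) = 35; complement C(4,4) = 1; favorable 35 - 1 = 34; P = 34/35; answer 34/35
Part II: B1 = 34/35; threaded value p + q = 69; m = -42; T(2) = -3*(22) + 2*(-42) = -150; iterating: T(2)=-150, T(3)=494, T(4)=-1782, T(5)=6334, T(6)=-22566, T(7)=80366, T(8)=-286230, T(9)=1019422, T(10)=-3630726, T(11)=12931022, T(12)=-46054518; answer -46054518
Part III: B2 = -46054518; c = 13; remainder = value at the root: 7*(13)^4 + 6*(13)^3 + 4*(13)^2 + 8*(13)^1 - 8 = (199927) + (13182) + (676) + (104) + (-8) = 213881; answer 213881

213881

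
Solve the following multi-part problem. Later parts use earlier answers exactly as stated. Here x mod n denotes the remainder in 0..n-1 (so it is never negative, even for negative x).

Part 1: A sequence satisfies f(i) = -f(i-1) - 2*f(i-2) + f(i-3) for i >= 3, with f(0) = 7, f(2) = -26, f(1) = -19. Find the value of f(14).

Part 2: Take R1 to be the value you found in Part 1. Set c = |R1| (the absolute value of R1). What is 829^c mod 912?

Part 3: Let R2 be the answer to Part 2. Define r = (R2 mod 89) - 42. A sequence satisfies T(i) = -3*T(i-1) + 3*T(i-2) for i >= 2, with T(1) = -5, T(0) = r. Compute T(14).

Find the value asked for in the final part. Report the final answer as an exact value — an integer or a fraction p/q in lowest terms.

-781049871

Part 1: f(3) = -1*(-26) - 2*(-19) + 1*(7) = 71; iterating: f(3)=71, f(4)=-38, f(5)=-130, f(6)=277, f(7)=-55, f(8)=-629, f(9)=1016, f(10)=187, f(11)=-2848, f(12)=3490, f(13)=2393, f(14)=-12221; answer -12221
Part 2: R1 = -12221; c = 12221; squarings mod 912: 829^1=829, 829^2=505, 829^4=577, 829^8=49, 829^16=577, 829^32=49, 829^64=577, 829^128=49, 829^256=577, 829^512=49, 829^1024=577, 829^2048=49, 829^4096=577, 829^8192=49; 829^12221 = 829^1 * 829^4 * 829^8 * 829^16 * 829^32 * 829^128 * 829^256 * 829^512 * 829^1024 * 829^2048 * 829^8192 = 445 (mod 912); answer 445
Part 3: R2 = 445; r = -42; T(2) = -3*(-5) + 3*(-42) = -111; iterating: T(2)=-111, T(3)=318, T(4)=-1287, T(5)=4815, T(6)=-18306, T(7)=69363, T(8)=-263007, T(9)=997110, T(10)=-3780351, T(11)=14332383, T(12)=-54338202, T(13)=206011755, T(14)=-781049871; answer -781049871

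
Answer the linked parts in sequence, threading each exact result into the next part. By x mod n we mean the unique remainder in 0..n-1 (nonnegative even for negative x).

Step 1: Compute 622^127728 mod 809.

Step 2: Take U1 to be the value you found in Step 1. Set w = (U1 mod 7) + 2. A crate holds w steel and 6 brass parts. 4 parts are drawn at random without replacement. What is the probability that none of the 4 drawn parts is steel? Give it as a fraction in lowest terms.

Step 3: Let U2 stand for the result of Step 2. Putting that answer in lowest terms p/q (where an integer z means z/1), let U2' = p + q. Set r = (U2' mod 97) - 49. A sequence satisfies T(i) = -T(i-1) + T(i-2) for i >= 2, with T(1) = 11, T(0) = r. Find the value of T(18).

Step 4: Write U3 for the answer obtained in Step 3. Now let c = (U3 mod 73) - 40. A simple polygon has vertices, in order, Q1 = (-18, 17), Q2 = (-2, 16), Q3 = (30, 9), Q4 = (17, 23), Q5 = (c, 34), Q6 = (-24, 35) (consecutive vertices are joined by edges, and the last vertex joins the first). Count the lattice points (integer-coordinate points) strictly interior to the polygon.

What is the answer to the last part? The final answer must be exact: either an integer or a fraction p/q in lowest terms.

661

Step 1: squarings mod 809: 622^1=622, 622^2=182, 622^4=764, 622^8=407, 622^16=613, 622^32=393, 622^64=739, 622^128=46, 622^256=498, 622^512=450, 622^1024=250, 622^2048=207, 622^4096=781, 622^8192=784, 622^16384=625, 622^32768=687, 622^65536=322; 622^127728 = 622^16 * 622^32 * 622^64 * 622^128 * 622^512 * 622^4096 * 622^8192 * 622^16384 * 622^32768 * 622^65536 = 739 (mod 809); answer 739
Step 2: U1 = 739; w = 6; total draws C(12,4) = 495; favorable C(6,4) = 15; P = 1/33; answer 1/33
Step 3: U2 = 1/33; threaded value p + q = 34; r = -15; T(2) = -1*(11) + 1*(-15) = -26; iterating: T(2)=-26, T(3)=37, T(4)=-63, T(5)=100, T(6)=-163, T(7)=263, T(8)=-426, T(9)=689, T(10)=-1115, T(11)=1804, T(12)=-2919, T(13)=4723, T(14)=-7642, T(15)=12365, T(16)=-20007, T(17)=32372, T(18)=-52379; answer -52379
Step 4: U3 = -52379; c = -5; cross terms: (-18*16 - -2*17)=-254, (-2*9 - 30*16)=-498, (30*23 - 17*9)=537, (17*34 - -5*23)=693, (-5*35 - -24*34)=641, (-24*17 - -18*35)=222; twice the area = |1341| = 1341; area = 1341/2; boundary points = 1 + 1 + 1 + 11 + 1 + 6 = 21; strictly interior points = area - boundary/2 + 1 = 661; answer 661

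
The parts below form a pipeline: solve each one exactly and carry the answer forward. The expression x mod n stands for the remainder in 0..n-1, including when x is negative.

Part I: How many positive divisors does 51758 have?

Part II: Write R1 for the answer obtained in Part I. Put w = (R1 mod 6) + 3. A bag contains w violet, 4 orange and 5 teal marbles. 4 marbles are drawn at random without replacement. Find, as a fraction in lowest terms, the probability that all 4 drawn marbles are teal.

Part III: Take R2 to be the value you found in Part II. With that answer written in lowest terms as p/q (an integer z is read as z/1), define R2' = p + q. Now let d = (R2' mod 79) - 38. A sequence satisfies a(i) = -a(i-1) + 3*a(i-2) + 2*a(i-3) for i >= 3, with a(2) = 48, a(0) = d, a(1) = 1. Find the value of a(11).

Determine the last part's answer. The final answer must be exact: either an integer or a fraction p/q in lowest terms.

Part I: 51758 = 2 * 7 * 3697; number of divisors = (1+1) * (1+1) * (1+1) = 8; answer 8
Part II: R1 = 8; w = 5; total draws C(14,4) = 1001; favorable C(5,4) = 5; P = 5/1001; answer 5/1001
Part III: R2 = 5/1001; threaded value p + q = 1006; d = 20; a(3) = -1*(48) + 3*(1) + 2*(20) = -5; iterating: a(3)=-5, a(4)=151, a(5)=-70, a(6)=513, a(7)=-421, a(8)=1820, a(9)=-2057, a(10)=6675, a(11)=-9206; answer -9206

-9206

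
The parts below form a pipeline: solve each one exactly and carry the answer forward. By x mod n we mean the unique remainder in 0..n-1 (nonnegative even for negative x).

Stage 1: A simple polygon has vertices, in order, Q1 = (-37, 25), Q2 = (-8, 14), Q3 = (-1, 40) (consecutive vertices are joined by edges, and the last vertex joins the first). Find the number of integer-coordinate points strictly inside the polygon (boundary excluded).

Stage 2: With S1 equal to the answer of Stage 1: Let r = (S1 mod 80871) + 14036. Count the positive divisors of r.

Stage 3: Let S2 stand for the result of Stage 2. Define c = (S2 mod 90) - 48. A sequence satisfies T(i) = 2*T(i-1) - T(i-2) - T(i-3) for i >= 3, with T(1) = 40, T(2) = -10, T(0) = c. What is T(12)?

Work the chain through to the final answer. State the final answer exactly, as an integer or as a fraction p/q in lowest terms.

1140

Stage 1: cross terms: (-37*14 - -8*25)=-318, (-8*40 - -1*14)=-306, (-1*25 - -37*40)=1455; twice the area = |831| = 831; area = 831/2; boundary points = 1 + 1 + 3 = 5; strictly interior points = area - boundary/2 + 1 = 414; answer 414
Stage 2: S1 = 414; r = 14450; 14450 = 2 * 5^2 * 17^2; number of divisors = (1+1) * (2+1) * (2+1) = 18; answer 18
Stage 3: S2 = 18; c = -30; T(3) = 2*(-10) - 1*(40) - 1*(-30) = -30; iterating: T(3)=-30, T(4)=-90, T(5)=-140, T(6)=-160, T(7)=-90, T(8)=120, T(9)=490, T(10)=950, T(11)=1290, T(12)=1140; answer 1140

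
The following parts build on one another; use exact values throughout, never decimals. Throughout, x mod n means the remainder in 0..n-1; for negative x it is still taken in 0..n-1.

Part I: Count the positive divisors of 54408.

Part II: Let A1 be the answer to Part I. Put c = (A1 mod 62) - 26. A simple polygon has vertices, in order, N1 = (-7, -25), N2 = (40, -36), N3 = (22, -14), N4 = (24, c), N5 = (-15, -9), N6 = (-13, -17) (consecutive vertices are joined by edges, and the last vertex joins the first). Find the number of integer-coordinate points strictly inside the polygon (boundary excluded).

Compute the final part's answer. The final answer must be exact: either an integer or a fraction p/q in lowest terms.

785

Part I: 54408 = 2^3 * 3 * 2267; number of divisors = (3+1) * (1+1) * (1+1) = 16; answer 16
Part II: A1 = 16; c = -10; cross terms: (-7*-36 - 40*-25)=1252, (40*-14 - 22*-36)=232, (22*-10 - 24*-14)=116, (24*-9 - -15*-10)=-366, (-15*-17 - -13*-9)=138, (-13*-25 - -7*-17)=206; twice the area = |1578| = 1578; area = 789; boundary points = 1 + 2 + 2 + 1 + 2 + 2 = 10; strictly interior points = area - boundary/2 + 1 = 785; answer 785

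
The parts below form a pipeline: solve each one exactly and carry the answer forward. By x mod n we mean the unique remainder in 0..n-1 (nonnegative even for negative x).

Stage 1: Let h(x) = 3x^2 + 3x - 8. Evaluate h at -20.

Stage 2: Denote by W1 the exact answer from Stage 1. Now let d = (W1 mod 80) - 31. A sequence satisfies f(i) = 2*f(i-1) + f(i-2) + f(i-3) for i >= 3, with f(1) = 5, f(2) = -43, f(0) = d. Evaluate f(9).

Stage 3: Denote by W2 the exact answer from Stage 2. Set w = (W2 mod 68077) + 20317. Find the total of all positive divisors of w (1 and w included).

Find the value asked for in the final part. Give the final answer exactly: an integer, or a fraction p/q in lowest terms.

Stage 1: 3*(-20)^2 + 3*(-20)^1 - 8 = (1200) + (-60) + (-8) = 1132; answer 1132
Stage 2: W1 = 1132; d = -19; f(3) = 2*(-43) + 1*(5) + 1*(-19) = -100; iterating: f(3)=-100, f(4)=-238, f(5)=-619, f(6)=-1576, f(7)=-4009, f(8)=-10213, f(9)=-26011; answer -26011
Stage 3: W2 = -26011; w = 62383; 62383 is prime, so its only divisors are 1 and 62383; sigma = 1 + 62383 = 62384; answer 62384

62384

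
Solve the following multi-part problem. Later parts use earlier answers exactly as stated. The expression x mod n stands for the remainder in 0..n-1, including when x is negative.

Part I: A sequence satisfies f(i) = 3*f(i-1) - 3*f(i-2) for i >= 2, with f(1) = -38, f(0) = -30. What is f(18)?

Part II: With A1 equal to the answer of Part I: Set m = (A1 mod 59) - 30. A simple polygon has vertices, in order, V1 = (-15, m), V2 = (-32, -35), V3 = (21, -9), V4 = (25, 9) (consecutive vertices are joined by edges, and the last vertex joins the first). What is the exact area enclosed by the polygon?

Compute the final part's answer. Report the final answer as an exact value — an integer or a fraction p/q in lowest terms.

Part I: f(2) = 3*(-38) - 3*(-30) = -24; iterating: f(2)=-24, f(3)=42, f(4)=198, f(5)=468, f(6)=810, f(7)=1026, f(8)=648, f(9)=-1134, f(10)=-5346, f(11)=-12636, f(12)=-21870, f(13)=-27702, f(14)=-17496, f(15)=30618, f(16)=144342, f(17)=341172, f(18)=590490; answer 590490
Part II: A1 = 590490; m = -12; cross terms: (-15*-35 - -32*-12)=141, (-32*-9 - 21*-35)=1023, (21*9 - 25*-9)=414, (25*-12 - -15*9)=-165; twice the area = |1413| = 1413; area = 1413/2; answer 1413/2

1413/2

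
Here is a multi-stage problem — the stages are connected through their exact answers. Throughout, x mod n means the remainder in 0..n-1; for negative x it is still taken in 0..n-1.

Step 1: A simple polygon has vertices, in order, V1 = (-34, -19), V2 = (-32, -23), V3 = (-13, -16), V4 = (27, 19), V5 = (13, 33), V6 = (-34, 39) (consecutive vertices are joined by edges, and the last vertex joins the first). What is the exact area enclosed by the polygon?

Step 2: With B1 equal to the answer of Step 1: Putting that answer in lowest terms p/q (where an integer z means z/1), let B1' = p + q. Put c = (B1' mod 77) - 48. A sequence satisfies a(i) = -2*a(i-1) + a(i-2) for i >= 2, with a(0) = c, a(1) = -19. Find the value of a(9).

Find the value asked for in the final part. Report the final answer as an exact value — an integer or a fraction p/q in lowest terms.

-17491

Step 1: cross terms: (-34*-23 - -32*-19)=174, (-32*-16 - -13*-23)=213, (-13*19 - 27*-16)=185, (27*33 - 13*19)=644, (13*39 - -34*33)=1629, (-34*-19 - -34*39)=1972; twice the area = |4817| = 4817; area = 4817/2; answer 4817/2
Step 2: B1 = 4817/2; threaded value p + q = 4819; c = -3; a(2) = -2*(-19) + 1*(-3) = 35; iterating: a(2)=35, a(3)=-89, a(4)=213, a(5)=-515, a(6)=1243, a(7)=-3001, a(8)=7245, a(9)=-17491; answer -17491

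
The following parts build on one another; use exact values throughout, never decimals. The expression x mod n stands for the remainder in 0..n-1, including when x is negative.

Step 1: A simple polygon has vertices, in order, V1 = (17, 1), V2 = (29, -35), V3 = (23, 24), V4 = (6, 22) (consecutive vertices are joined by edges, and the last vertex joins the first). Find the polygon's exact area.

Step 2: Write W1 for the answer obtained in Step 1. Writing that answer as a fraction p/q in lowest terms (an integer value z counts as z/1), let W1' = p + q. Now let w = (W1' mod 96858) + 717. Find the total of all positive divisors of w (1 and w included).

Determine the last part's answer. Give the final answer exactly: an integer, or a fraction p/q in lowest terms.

3888

Step 1: cross terms: (17*-35 - 29*1)=-624, (29*24 - 23*-35)=1501, (23*22 - 6*24)=362, (6*1 - 17*22)=-368; twice the area = |871| = 871; area = 871/2; answer 871/2
Step 2: W1 = 871/2; threaded value p + q = 873; w = 1590; 1590 = 2 * 3 * 5 * 53; sigma = (1 + 2) * (1 + 3) * (1 + 5) * (1 + 53) = 3 * 4 * 6 * 54 = 3888; answer 3888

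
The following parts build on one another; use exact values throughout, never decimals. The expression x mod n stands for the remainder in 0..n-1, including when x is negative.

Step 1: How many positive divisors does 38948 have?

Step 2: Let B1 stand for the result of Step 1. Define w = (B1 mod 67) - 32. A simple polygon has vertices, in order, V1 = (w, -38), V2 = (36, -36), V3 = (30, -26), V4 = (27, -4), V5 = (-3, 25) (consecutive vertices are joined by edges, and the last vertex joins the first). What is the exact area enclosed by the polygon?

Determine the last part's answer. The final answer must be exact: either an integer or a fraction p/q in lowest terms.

3359/2

Step 1: 38948 = 2^2 * 7 * 13 * 107; number of divisors = (2+1) * (1+1) * (1+1) * (1+1) = 24; answer 24
Step 2: B1 = 24; w = -8; cross terms: (-8*-36 - 36*-38)=1656, (36*-26 - 30*-36)=144, (30*-4 - 27*-26)=582, (27*25 - -3*-4)=663, (-3*-38 - -8*25)=314; twice the area = |3359| = 3359; area = 3359/2; answer 3359/2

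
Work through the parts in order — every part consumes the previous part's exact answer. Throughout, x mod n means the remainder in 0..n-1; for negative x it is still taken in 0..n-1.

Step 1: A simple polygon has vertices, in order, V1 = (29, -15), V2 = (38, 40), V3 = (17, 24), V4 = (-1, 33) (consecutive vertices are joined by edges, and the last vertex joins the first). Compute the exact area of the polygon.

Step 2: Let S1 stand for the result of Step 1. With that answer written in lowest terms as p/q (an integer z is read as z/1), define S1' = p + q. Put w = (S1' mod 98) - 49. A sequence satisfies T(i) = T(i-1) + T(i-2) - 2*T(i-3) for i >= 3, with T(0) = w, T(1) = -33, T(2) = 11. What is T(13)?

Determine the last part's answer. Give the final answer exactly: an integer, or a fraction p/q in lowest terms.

-409

Step 1: cross terms: (29*40 - 38*-15)=1730, (38*24 - 17*40)=232, (17*33 - -1*24)=585, (-1*-15 - 29*33)=-942; twice the area = |1605| = 1605; area = 1605/2; answer 1605/2
Step 2: S1 = 1605/2; threaded value p + q = 1607; w = -10; T(3) = 1*(11) + 1*(-33) - 2*(-10) = -2; iterating: T(3)=-2, T(4)=75, T(5)=51, T(6)=130, T(7)=31, T(8)=59, T(9)=-170, T(10)=-173, T(11)=-461, T(12)=-294, T(13)=-409; answer -409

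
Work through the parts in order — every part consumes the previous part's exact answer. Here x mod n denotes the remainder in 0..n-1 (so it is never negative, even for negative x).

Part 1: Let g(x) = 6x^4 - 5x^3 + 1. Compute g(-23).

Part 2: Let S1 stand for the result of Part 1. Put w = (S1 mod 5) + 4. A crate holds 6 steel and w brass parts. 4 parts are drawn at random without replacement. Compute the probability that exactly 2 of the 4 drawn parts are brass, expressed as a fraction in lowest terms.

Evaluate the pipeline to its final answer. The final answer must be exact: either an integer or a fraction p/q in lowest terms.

Part 1: 6*(-23)^4 - 5*(-23)^3 + 1 = (1679046) + (60835) + (1) = 1739882; answer 1739882
Part 2: S1 = 1739882; w = 6; total draws C(12,4) = 495; favorable C(6,2)*C(6,2) = 225; P = 5/11; answer 5/11

5/11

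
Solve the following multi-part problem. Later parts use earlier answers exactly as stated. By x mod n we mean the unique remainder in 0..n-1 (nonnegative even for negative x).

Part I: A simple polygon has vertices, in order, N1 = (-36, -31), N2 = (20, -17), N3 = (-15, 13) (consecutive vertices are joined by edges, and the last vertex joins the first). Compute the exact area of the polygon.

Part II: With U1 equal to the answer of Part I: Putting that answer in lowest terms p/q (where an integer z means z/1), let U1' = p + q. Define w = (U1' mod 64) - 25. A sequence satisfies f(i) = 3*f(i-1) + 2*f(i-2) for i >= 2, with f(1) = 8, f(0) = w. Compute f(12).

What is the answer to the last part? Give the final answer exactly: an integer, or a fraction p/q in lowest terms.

29073718

Part I: cross terms: (-36*-17 - 20*-31)=1232, (20*13 - -15*-17)=5, (-15*-31 - -36*13)=933; twice the area = |2170| = 2170; area = 1085; answer 1085
Part II: U1 = 1085; threaded value p + q = 1086; w = 37; f(2) = 3*(8) + 2*(37) = 98; iterating: f(2)=98, f(3)=310, f(4)=1126, f(5)=3998, f(6)=14246, f(7)=50734, f(8)=180694, f(9)=643550, f(10)=2292038, f(11)=8163214, f(12)=29073718; answer 29073718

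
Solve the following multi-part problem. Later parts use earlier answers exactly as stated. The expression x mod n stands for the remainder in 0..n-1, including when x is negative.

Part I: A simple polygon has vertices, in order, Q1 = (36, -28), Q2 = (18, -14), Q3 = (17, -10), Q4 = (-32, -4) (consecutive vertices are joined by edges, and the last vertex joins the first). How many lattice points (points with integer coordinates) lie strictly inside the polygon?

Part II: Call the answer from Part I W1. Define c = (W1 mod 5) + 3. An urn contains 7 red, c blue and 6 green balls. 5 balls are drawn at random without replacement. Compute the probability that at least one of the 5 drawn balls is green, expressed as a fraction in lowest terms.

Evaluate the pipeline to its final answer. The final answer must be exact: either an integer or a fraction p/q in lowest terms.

108/119

Part I: cross terms: (36*-14 - 18*-28)=0, (18*-10 - 17*-14)=58, (17*-4 - -32*-10)=-388, (-32*-28 - 36*-4)=1040; twice the area = |710| = 710; area = 355; boundary points = 2 + 1 + 1 + 4 = 8; strictly interior points = area - boundary/2 + 1 = 352; answer 352
Part II: W1 = 352; c = 5; total draws C(18,5) = 8568; complement C(12,5) = 792; favorable 8568 - 792 = 7776; P = 108/119; answer 108/119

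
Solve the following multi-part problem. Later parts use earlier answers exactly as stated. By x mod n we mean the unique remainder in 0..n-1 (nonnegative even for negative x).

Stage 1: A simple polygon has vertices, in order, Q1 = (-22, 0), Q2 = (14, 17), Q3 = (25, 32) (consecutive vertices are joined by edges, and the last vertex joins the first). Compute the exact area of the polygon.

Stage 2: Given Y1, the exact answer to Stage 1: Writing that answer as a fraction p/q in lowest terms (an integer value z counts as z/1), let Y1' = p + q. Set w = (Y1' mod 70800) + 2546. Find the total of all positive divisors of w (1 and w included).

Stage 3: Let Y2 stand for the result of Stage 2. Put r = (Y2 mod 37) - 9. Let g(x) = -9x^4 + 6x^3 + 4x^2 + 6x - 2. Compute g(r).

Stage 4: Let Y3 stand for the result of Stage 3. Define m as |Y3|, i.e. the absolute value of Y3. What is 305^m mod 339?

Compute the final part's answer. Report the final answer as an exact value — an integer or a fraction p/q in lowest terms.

221

Stage 1: cross terms: (-22*17 - 14*0)=-374, (14*32 - 25*17)=23, (25*0 - -22*32)=704; twice the area = |353| = 353; area = 353/2; answer 353/2
Stage 2: Y1 = 353/2; threaded value p + q = 355; w = 2901; 2901 = 3 * 967; sigma = (1 + 3) * (1 + 967) = 4 * 968 = 3872; answer 3872
Stage 3: Y2 = 3872; r = 15; -9*(15)^4 + 6*(15)^3 + 4*(15)^2 + 6*(15)^1 - 2 = (-455625) + (20250) + (900) + (90) + (-2) = -434387; answer -434387
Stage 4: Y3 = -434387; m = 434387; squarings mod 339: 305^1=305, 305^2=139, 305^4=337, 305^8=4, 305^16=16, 305^32=256, 305^64=109, 305^128=16, 305^256=256, 305^512=109, 305^1024=16, 305^2048=256, 305^4096=109, 305^8192=16, 305^16384=256, 305^32768=109, 305^65536=16, 305^131072=256, 305^262144=109; 305^434387 = 305^1 * 305^2 * 305^16 * 305^64 * 305^128 * 305^8192 * 305^32768 * 305^131072 * 305^262144 = 221 (mod 339); answer 221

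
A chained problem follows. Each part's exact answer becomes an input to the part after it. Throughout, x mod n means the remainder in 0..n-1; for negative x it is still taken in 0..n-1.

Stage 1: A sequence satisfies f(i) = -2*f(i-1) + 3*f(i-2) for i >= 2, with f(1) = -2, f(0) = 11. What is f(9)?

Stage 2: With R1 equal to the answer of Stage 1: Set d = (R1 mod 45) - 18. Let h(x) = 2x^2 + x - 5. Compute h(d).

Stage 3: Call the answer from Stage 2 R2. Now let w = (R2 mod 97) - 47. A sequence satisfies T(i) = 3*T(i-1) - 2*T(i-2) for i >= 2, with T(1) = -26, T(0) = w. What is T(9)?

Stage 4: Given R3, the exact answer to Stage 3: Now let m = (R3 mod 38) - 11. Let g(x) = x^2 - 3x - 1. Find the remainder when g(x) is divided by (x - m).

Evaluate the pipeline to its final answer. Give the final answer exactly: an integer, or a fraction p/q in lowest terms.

53

Stage 1: f(2) = -2*(-2) + 3*(11) = 37; iterating: f(2)=37, f(3)=-80, f(4)=271, f(5)=-782, f(6)=2377, f(7)=-7100, f(8)=21331, f(9)=-63962; answer -63962
Stage 2: R1 = -63962; d = 10; 2*(10)^2 + 1*(10)^1 - 5 = (200) + (10) + (-5) = 205; answer 205
Stage 3: R2 = 205; w = -36; T(2) = 3*(-26) - 2*(-36) = -6; iterating: T(2)=-6, T(3)=34, T(4)=114, T(5)=274, T(6)=594, T(7)=1234, T(8)=2514, T(9)=5074; answer 5074
Stage 4: R3 = 5074; m = 9; remainder = value at the root: 1*(9)^2 - 3*(9)^1 - 1 = (81) + (-27) + (-1) = 53; answer 53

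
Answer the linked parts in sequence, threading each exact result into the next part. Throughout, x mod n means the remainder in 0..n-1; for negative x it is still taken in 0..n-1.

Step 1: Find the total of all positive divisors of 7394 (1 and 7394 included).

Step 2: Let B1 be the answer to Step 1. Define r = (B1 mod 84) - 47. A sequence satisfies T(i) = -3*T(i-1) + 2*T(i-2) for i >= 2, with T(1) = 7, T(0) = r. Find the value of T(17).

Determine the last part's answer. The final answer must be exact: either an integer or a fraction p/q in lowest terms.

17382364699

Step 1: 7394 = 2 * 3697; sigma = (1 + 2) * (1 + 3697) = 3 * 3698 = 11094; answer 11094
Step 2: B1 = 11094; r = -41; T(2) = -3*(7) + 2*(-41) = -103; iterating: T(2)=-103, T(3)=323, T(4)=-1175, T(5)=4171, T(6)=-14863, T(7)=52931, T(8)=-188519, T(9)=671419, T(10)=-2391295, T(11)=8516723, T(12)=-30332759, T(13)=108031723, T(14)=-384760687, T(15)=1370345507, T(16)=-4880557895, T(17)=17382364699; answer 17382364699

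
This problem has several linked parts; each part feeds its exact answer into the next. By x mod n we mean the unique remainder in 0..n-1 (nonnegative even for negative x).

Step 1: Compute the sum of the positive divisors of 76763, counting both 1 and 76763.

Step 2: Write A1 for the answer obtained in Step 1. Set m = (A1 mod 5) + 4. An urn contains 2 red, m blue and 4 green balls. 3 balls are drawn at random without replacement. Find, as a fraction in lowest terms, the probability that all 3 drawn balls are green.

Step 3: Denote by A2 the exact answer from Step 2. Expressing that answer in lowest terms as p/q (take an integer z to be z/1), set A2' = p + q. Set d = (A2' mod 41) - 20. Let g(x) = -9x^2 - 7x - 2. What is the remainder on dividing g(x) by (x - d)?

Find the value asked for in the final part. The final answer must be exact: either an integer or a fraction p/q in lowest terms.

-1168

Step 1: 76763 = 29 * 2647; sigma = (1 + 29) * (1 + 2647) = 30 * 2648 = 79440; answer 79440
Step 2: A1 = 79440; m = 4; total draws C(10,3) = 120; favorable C(4,3) = 4; P = 1/30; answer 1/30
Step 3: A2 = 1/30; threaded value p + q = 31; d = 11; remainder = value at the root: -9*(11)^2 - 7*(11)^1 - 2 = (-1089) + (-77) + (-2) = -1168; answer -1168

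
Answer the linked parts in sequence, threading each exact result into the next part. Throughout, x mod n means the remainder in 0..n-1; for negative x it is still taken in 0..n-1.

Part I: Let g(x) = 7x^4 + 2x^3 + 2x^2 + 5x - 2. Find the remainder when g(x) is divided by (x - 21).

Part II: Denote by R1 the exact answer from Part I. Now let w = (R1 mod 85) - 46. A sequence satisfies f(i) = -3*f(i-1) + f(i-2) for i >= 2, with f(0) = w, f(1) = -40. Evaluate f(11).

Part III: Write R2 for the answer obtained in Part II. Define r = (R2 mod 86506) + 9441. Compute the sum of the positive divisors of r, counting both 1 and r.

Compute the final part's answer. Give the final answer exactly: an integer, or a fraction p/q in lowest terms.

Part I: remainder = value at the root: 7*(21)^4 + 2*(21)^3 + 2*(21)^2 + 5*(21)^1 - 2 = (1361367) + (18522) + (882) + (105) + (-2) = 1380874; answer 1380874
Part II: R1 = 1380874; w = 3; f(2) = -3*(-40) + 1*(3) = 123; iterating: f(2)=123, f(3)=-409, f(4)=1350, f(5)=-4459, f(6)=14727, f(7)=-48640, f(8)=160647, f(9)=-530581, f(10)=1752390, f(11)=-5787751; answer -5787751
Part III: R2 = -5787751; r = 17592; 17592 = 2^3 * 3 * 733; sigma = (1 + 2 + 4 + 8) * (1 + 3) * (1 + 733) = 15 * 4 * 734 = 44040; answer 44040

44040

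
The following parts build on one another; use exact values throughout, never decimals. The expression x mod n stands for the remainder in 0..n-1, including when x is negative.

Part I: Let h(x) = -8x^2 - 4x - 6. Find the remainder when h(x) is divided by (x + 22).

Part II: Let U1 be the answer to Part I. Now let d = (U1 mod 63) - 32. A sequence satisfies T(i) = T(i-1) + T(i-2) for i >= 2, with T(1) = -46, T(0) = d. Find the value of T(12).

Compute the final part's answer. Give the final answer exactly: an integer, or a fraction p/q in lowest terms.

Part I: remainder = value at the root: -8*(-22)^2 - 4*(-22)^1 - 6 = (-3872) + (88) + (-6) = -3790; answer -3790
Part II: U1 = -3790; d = 21; T(2) = 1*(-46) + 1*(21) = -25; iterating: T(2)=-25, T(3)=-71, T(4)=-96, T(5)=-167, T(6)=-263, T(7)=-430, T(8)=-693, T(9)=-1123, T(10)=-1816, T(11)=-2939, T(12)=-4755; answer -4755

-4755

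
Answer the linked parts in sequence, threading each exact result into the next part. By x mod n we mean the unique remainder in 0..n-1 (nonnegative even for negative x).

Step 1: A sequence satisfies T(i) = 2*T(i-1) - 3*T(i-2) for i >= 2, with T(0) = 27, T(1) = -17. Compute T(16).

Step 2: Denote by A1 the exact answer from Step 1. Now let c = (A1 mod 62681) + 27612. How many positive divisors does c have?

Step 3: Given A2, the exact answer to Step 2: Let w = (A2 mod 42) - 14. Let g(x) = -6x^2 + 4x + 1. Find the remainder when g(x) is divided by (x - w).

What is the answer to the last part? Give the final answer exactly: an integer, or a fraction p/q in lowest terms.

-239

Step 1: T(2) = 2*(-17) - 3*(27) = -115; iterating: T(2)=-115, T(3)=-179, T(4)=-13, T(5)=511, T(6)=1061, T(7)=589, T(8)=-2005, T(9)=-5777, T(10)=-5539, T(11)=6253, T(12)=29123, T(13)=39487, T(14)=-8395, T(15)=-135251, T(16)=-245317; answer -245317
Step 2: A1 = -245317; c = 33019; 33019 = 7 * 53 * 89; number of divisors = (1+1) * (1+1) * (1+1) = 8; answer 8
Step 3: A2 = 8; w = -6; remainder = value at the root: -6*(-6)^2 + 4*(-6)^1 + 1 = (-216) + (-24) + (1) = -239; answer -239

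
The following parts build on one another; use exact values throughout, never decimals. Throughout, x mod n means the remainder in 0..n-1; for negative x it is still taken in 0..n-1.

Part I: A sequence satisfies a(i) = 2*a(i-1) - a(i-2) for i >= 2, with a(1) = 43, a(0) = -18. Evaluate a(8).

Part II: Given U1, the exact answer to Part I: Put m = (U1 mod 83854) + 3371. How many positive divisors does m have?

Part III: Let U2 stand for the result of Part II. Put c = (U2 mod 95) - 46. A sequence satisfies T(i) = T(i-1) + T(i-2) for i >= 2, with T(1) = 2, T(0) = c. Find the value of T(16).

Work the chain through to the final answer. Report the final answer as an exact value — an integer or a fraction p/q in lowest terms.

-23646

Part I: a(2) = 2*(43) - 1*(-18) = 104; iterating: a(2)=104, a(3)=165, a(4)=226, a(5)=287, a(6)=348, a(7)=409, a(8)=470; answer 470
Part II: U1 = 470; m = 3841; 3841 = 23 * 167; number of divisors = (1+1) * (1+1) = 4; answer 4
Part III: U2 = 4; c = -42; T(2) = 1*(2) + 1*(-42) = -40; iterating: T(2)=-40, T(3)=-38, T(4)=-78, T(5)=-116, T(6)=-194, T(7)=-310, T(8)=-504, T(9)=-814, T(10)=-1318, T(11)=-2132, T(12)=-3450, T(13)=-5582, T(14)=-9032, T(15)=-14614, T(16)=-23646; answer -23646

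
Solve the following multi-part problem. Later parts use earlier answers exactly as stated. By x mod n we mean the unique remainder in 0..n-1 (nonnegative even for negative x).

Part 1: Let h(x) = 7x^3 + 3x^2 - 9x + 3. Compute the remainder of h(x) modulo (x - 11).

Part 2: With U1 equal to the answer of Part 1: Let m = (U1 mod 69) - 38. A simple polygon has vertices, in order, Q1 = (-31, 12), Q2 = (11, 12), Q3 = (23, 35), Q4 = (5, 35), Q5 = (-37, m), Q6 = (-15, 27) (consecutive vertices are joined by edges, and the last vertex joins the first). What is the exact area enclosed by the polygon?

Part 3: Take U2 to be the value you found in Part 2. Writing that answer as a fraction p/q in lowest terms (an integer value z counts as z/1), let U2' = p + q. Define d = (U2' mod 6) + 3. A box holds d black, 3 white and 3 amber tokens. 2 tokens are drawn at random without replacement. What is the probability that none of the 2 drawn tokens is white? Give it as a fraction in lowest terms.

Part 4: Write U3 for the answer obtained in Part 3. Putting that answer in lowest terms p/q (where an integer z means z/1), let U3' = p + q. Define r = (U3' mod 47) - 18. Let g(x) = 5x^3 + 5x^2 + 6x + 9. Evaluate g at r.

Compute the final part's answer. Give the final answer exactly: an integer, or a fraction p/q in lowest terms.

433

Part 1: remainder = value at the root: 7*(11)^3 + 3*(11)^2 - 9*(11)^1 + 3 = (9317) + (363) + (-99) + (3) = 9584; answer 9584
Part 2: U1 = 9584; m = 24; cross terms: (-31*12 - 11*12)=-504, (11*35 - 23*12)=109, (23*35 - 5*35)=630, (5*24 - -37*35)=1415, (-37*27 - -15*24)=-639, (-15*12 - -31*27)=657; twice the area = |1668| = 1668; area = 834; answer 834
Part 3: U2 = 834; threaded value p + q = 835; d = 4; total draws C(10,2) = 45; favorable C(7,2) = 21; P = 7/15; answer 7/15
Part 4: U3 = 7/15; threaded value p + q = 22; r = 4; 5*(4)^3 + 5*(4)^2 + 6*(4)^1 + 9 = (320) + (80) + (24) + (9) = 433; answer 433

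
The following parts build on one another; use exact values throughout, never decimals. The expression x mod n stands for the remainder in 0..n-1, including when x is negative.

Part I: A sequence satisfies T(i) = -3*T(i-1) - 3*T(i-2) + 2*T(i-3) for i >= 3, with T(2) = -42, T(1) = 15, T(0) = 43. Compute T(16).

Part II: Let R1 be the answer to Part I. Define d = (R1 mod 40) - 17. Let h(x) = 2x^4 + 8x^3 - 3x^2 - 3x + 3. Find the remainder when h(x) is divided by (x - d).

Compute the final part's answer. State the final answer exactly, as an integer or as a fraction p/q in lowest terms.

Part I: T(3) = -3*(-42) - 3*(15) + 2*(43) = 167; iterating: T(3)=167, T(4)=-345, T(5)=450, T(6)=19, T(7)=-2097, T(8)=7134, T(9)=-15073, T(10)=19623, T(11)=618, T(12)=-90869, T(13)=309999, T(14)=-656154, T(15)=856727, T(16)=18279; answer 18279
Part II: R1 = 18279; d = 22; remainder = value at the root: 2*(22)^4 + 8*(22)^3 - 3*(22)^2 - 3*(22)^1 + 3 = (468512) + (85184) + (-1452) + (-66) + (3) = 552181; answer 552181

552181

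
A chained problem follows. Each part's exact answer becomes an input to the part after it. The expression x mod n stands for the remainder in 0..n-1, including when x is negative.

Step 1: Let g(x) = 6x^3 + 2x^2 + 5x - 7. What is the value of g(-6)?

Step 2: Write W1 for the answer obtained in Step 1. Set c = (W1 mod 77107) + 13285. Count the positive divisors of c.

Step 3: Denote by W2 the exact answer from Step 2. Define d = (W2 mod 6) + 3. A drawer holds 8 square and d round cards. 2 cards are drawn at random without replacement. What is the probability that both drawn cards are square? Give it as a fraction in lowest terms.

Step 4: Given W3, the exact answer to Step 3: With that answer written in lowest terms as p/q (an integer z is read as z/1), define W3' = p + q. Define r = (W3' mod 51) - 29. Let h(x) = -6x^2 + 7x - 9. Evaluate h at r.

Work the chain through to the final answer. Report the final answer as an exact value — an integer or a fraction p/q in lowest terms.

-42

Step 1: 6*(-6)^3 + 2*(-6)^2 + 5*(-6)^1 - 7 = (-1296) + (72) + (-30) + (-7) = -1261; answer -1261
Step 2: W1 = -1261; c = 89131; 89131 = 7^2 * 17 * 107; number of divisors = (2+1) * (1+1) * (1+1) = 12; answer 12
Step 3: W2 = 12; d = 3; total draws C(11,2) = 55; favorable C(8,2) = 28; P = 28/55; answer 28/55
Step 4: W3 = 28/55; threaded value p + q = 83; r = 3; -6*(3)^2 + 7*(3)^1 - 9 = (-54) + (21) + (-9) = -42; answer -42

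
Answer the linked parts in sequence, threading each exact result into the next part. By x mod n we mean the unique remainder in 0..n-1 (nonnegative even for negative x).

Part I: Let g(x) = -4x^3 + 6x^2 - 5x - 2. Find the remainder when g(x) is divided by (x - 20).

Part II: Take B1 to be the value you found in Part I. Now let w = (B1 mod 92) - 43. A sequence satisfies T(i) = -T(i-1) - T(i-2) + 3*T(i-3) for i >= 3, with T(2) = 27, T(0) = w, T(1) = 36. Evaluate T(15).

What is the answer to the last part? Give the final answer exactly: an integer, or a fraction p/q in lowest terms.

-14586

Part I: remainder = value at the root: -4*(20)^3 + 6*(20)^2 - 5*(20)^1 - 2 = (-32000) + (2400) + (-100) + (-2) = -29702; answer -29702
Part II: B1 = -29702; w = -29; T(3) = -1*(27) - 1*(36) + 3*(-29) = -150; iterating: T(3)=-150, T(4)=231, T(5)=0, T(6)=-681, T(7)=1374, T(8)=-693, T(9)=-2724, T(10)=7539, T(11)=-6894, T(12)=-8817, T(13)=38328, T(14)=-50193, T(15)=-14586; answer -14586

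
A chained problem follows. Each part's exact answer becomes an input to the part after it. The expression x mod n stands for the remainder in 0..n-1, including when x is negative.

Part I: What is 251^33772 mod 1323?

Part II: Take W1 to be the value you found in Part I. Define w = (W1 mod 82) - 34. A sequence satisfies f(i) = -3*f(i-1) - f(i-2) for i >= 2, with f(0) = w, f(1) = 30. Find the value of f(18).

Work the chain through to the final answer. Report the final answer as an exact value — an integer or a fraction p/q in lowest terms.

Part I: squarings mod 1323: 251^1=251, 251^2=820, 251^4=316, 251^8=631, 251^16=1261, 251^32=1198, 251^64=1072, 251^128=820, 251^256=316, 251^512=631, 251^1024=1261, 251^2048=1198, 251^4096=1072, 251^8192=820, 251^16384=316, 251^32768=631; 251^33772 = 251^4 * 251^8 * 251^32 * 251^64 * 251^128 * 251^256 * 251^512 * 251^32768 = 316 (mod 1323); answer 316
Part II: W1 = 316; w = 36; f(2) = -3*(30) - 1*(36) = -126; iterating: f(2)=-126, f(3)=348, f(4)=-918, f(5)=2406, f(6)=-6300, f(7)=16494, f(8)=-43182, f(9)=113052, f(10)=-295974, f(11)=774870, f(12)=-2028636, f(13)=5311038, f(14)=-13904478, f(15)=36402396, f(16)=-95302710, f(17)=249505734, f(18)=-653214492; answer -653214492

-653214492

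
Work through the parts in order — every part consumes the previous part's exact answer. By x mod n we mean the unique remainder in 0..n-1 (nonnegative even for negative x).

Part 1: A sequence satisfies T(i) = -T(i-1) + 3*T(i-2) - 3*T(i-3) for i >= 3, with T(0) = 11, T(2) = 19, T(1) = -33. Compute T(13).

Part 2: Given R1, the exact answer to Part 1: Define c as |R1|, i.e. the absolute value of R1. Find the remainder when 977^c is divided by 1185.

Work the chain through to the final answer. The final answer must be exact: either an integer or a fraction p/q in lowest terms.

797

Part 1: T(3) = -1*(19) + 3*(-33) - 3*(11) = -151; iterating: T(3)=-151, T(4)=307, T(5)=-817, T(6)=2191, T(7)=-5563, T(8)=14587, T(9)=-37849, T(10)=98299, T(11)=-255607, T(12)=664051, T(13)=-1725769; answer -1725769
Part 2: R1 = -1725769; c = 1725769; squarings mod 1185: 977^1=977, 977^2=604, 977^4=1021, 977^8=826, 977^16=901, 977^32=76, 977^64=1036, 977^128=871, 977^256=241, 977^512=16, 977^1024=256, 977^2048=361, 977^4096=1156, 977^8192=841, 977^16384=1021, 977^32768=826, 977^65536=901, 977^131072=76, 977^262144=1036, 977^524288=871, 977^1048576=241; 977^1725769 = 977^1 * 977^8 * 977^64 * 977^256 * 977^1024 * 977^4096 * 977^16384 * 977^131072 * 977^524288 * 977^1048576 = 797 (mod 1185); answer 797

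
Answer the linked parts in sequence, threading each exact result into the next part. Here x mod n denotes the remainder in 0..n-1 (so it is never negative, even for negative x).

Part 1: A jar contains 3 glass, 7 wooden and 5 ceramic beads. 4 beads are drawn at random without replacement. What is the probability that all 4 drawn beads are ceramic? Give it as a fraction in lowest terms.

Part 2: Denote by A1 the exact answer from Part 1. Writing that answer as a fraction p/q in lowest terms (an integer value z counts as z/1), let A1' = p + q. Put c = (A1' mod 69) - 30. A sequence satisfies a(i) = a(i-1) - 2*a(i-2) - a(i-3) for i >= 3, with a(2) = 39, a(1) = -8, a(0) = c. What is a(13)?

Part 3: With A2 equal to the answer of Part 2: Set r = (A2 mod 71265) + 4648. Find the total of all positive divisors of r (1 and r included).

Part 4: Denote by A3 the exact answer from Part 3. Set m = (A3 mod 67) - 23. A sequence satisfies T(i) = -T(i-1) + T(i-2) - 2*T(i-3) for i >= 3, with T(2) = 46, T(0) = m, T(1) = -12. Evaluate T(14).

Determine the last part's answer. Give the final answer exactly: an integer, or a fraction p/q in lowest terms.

Part 1: total draws C(15,4) = 1365; favorable C(5,4) = 5; P = 1/273; answer 1/273
Part 2: A1 = 1/273; threaded value p + q = 274; c = 37; a(3) = 1*(39) - 2*(-8) - 1*(37) = 18; iterating: a(3)=18, a(4)=-52, a(5)=-127, a(6)=-41, a(7)=265, a(8)=474, a(9)=-15, a(10)=-1228, a(11)=-1672, a(12)=799, a(13)=5371; answer 5371
Part 3: A2 = 5371; r = 10019; 10019 = 43 * 233; sigma = (1 + 43) * (1 + 233) = 44 * 234 = 10296; answer 10296
Part 4: A3 = 10296; m = 22; T(3) = -1*(46) + 1*(-12) - 2*(22) = -102; iterating: T(3)=-102, T(4)=172, T(5)=-366, T(6)=742, T(7)=-1452, T(8)=2926, T(9)=-5862, T(10)=11692, T(11)=-23406, T(12)=46822, T(13)=-93612, T(14)=187246; answer 187246

187246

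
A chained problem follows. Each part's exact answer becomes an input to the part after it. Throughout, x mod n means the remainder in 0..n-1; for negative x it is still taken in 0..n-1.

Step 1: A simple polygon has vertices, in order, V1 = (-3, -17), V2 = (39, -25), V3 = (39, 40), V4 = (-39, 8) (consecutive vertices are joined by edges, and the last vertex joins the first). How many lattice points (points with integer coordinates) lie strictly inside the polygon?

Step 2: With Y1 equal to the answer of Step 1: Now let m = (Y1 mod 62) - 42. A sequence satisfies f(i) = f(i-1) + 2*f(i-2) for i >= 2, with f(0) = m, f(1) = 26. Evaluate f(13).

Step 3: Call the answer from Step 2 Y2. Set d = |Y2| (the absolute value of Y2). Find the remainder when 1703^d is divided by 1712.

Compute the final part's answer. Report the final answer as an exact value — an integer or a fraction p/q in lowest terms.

1521

Step 1: cross terms: (-3*-25 - 39*-17)=738, (39*40 - 39*-25)=2535, (39*8 - -39*40)=1872, (-39*-17 - -3*8)=687; twice the area = |5832| = 5832; area = 2916; boundary points = 2 + 65 + 2 + 1 = 70; strictly interior points = area - boundary/2 + 1 = 2882; answer 2882
Step 2: Y1 = 2882; m = -12; f(2) = 1*(26) + 2*(-12) = 2; iterating: f(2)=2, f(3)=54, f(4)=58, f(5)=166, f(6)=282, f(7)=614, f(8)=1178, f(9)=2406, f(10)=4762, f(11)=9574, f(12)=19098, f(13)=38246; answer 38246
Step 3: Y2 = 38246; d = 38246; squarings mod 1712: 1703^1=1703, 1703^2=81, 1703^4=1425, 1703^8=193, 1703^16=1297, 1703^32=1025, 1703^64=1169, 1703^128=385, 1703^256=993, 1703^512=1649, 1703^1024=545, 1703^2048=849, 1703^4096=49, 1703^8192=689, 1703^16384=497, 1703^32768=481; 1703^38246 = 1703^2 * 1703^4 * 1703^32 * 1703^64 * 1703^256 * 1703^1024 * 1703^4096 * 1703^32768 = 1521 (mod 1712); answer 1521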